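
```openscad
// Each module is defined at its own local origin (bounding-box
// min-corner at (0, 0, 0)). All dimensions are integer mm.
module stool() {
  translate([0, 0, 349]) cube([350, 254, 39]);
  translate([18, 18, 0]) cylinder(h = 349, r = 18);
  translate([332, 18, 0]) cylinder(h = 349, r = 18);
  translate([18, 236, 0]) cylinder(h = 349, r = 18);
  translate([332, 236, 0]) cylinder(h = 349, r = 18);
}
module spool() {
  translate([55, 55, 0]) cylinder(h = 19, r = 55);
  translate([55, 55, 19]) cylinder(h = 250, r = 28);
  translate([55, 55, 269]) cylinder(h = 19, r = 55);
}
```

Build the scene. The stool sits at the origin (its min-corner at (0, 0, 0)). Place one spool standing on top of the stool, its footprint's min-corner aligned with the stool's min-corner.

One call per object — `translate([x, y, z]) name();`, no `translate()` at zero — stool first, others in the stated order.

stool();
translate([0, 0, 388]) spool();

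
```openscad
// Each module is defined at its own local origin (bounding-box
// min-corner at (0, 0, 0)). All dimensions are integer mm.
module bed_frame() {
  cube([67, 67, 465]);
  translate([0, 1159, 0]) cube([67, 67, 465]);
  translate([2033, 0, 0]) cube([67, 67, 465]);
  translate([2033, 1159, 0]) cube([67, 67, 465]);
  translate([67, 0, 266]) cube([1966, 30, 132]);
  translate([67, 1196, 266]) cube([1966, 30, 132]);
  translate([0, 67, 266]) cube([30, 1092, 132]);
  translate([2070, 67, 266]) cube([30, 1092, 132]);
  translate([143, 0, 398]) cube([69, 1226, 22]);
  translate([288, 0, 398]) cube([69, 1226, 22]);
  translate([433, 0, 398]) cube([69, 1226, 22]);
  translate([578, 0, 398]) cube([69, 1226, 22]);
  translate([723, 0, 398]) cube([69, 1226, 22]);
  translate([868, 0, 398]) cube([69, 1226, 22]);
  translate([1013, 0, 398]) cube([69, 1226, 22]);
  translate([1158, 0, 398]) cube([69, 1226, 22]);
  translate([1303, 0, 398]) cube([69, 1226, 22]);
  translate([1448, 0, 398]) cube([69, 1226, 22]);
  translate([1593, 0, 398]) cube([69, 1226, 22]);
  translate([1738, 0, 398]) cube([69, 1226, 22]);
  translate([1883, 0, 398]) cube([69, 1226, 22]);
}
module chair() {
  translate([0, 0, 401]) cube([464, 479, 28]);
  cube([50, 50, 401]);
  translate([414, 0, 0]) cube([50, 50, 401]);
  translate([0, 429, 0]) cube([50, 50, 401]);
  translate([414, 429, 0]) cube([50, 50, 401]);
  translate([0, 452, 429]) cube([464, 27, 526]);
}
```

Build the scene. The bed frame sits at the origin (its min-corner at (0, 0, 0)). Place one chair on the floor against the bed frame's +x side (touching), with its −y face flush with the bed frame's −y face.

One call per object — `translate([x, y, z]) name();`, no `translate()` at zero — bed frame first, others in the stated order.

bed_frame();
translate([2100, 0, 0]) chair();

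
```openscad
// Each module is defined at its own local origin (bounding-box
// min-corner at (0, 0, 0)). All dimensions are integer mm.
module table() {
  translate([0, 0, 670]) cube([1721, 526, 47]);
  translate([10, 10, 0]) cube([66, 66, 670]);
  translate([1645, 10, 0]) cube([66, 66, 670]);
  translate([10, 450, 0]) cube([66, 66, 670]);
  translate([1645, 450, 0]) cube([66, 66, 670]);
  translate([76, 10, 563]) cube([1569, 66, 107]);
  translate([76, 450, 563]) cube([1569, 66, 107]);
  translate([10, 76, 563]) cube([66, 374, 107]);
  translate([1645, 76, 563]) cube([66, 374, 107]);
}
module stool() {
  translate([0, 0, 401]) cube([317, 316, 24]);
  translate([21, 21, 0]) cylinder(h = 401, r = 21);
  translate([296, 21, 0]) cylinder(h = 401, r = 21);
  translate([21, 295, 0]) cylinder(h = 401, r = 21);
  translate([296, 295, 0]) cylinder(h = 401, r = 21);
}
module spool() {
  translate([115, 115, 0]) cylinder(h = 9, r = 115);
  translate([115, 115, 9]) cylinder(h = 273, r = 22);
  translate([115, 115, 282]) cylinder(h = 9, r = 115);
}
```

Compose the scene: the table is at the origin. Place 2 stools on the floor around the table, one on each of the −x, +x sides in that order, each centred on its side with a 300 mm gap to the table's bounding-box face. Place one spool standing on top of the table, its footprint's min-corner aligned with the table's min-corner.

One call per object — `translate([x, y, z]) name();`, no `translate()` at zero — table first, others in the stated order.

table();
translate([-617, 105, 0]) stool();
translate([2021, 105, 0]) stool();
translate([0, 0, 717]) spool();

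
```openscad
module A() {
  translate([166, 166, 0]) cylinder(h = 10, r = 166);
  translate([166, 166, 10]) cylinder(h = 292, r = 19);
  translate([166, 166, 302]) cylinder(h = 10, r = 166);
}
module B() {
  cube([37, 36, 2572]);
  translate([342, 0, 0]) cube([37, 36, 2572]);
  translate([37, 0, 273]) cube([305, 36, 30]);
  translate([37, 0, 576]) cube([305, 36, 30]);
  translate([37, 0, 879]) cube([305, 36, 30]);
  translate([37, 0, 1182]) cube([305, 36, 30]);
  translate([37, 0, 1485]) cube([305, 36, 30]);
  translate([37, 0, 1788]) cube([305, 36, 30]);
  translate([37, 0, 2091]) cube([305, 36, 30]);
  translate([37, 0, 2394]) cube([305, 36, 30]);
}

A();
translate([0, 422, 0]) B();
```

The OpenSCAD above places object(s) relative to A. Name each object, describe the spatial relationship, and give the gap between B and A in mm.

The ladder's nearest face is 90 mm from the spool's +y face.

A is a spool. B is a ladder. The ladder is on the floor beside the spool on its +y side. The gap between the ladder and the spool is 90 mm.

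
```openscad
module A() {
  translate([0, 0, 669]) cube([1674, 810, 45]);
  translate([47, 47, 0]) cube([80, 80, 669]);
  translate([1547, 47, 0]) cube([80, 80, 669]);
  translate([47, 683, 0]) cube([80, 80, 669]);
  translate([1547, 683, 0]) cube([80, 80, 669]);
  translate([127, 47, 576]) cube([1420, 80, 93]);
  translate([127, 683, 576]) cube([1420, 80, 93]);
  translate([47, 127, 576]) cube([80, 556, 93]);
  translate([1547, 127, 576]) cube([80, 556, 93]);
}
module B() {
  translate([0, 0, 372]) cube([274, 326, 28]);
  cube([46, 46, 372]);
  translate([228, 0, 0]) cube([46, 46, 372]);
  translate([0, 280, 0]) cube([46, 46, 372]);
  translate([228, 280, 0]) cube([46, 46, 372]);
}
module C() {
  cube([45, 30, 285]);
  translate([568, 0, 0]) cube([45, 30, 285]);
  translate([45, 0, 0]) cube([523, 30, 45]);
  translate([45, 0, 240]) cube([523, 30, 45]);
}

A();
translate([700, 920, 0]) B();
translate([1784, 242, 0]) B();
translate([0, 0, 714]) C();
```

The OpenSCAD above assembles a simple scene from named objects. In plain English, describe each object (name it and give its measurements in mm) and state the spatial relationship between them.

A is a rectangular dining table. The top is 1674×810×45 mm with its upper surface at z = 714 mm. It stands on four 80×80 mm square legs, each inset 47 mm from the nearest pair of top edges, running from the floor to the underside of the top. Four apron rails, 80 mm thick and 93 mm tall, run between adjacent legs with their top edges flush with the underside of the top and their outer faces flush with the legs' outer faces.

B is a four-legged stool. The seat is a 274×326×28 mm slab whose top surface is at z = 400 mm; four square legs, each 46×46 mm in cross-section, run from the floor (z = 0) to the underside of the seat, each flush with a corner of the seat.

C is a picture frame with a 523×195 mm rectangular opening (x by z) and a uniform 45 mm border on every side. Frame depth is 30 mm along y. It is built from two vertical stiles running the full outside height and two horizontal rails spanning the gap between the stiles.

Two stools sit around the table at the +y, +x sides. The picture frame is on top of the table.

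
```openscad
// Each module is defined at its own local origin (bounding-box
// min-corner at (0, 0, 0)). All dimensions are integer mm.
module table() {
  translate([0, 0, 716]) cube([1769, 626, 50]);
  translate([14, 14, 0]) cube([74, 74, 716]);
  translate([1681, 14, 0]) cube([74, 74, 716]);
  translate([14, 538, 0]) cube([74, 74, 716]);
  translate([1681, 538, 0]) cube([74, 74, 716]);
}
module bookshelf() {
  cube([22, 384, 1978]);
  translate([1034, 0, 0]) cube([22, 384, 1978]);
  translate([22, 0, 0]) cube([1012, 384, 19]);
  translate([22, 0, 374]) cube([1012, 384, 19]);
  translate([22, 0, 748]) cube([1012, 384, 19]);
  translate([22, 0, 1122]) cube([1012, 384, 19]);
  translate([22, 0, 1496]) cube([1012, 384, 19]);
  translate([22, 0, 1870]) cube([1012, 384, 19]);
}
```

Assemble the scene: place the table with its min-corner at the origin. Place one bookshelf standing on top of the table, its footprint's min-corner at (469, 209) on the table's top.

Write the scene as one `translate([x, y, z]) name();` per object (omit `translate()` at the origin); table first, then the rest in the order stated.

table();
translate([469, 209, 766]) bookshelf();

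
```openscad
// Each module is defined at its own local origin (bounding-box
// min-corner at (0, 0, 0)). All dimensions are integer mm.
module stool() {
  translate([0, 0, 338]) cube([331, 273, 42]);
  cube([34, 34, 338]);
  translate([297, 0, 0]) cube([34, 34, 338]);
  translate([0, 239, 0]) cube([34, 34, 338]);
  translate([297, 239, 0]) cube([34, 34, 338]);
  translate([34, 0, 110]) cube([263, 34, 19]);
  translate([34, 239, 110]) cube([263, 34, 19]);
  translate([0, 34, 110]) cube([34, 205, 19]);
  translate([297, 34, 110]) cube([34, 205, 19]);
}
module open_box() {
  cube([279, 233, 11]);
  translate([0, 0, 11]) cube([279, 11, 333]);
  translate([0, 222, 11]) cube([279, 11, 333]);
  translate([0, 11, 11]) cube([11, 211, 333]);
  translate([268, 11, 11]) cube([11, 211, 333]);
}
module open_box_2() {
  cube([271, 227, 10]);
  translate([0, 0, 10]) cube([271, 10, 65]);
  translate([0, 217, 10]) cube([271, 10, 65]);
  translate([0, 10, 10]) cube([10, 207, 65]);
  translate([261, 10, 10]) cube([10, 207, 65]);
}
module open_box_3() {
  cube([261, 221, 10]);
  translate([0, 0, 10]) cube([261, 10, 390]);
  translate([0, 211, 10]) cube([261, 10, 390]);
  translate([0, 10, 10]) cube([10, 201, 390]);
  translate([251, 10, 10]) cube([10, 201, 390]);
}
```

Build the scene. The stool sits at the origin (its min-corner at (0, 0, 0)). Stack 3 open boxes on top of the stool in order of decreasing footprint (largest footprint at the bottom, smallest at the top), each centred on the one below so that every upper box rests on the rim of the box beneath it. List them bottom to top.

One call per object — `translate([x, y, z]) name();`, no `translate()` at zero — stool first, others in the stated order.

stool();
translate([26, 20, 380]) open_box();
translate([30, 23, 724]) open_box_2();
translate([35, 26, 799]) open_box_3();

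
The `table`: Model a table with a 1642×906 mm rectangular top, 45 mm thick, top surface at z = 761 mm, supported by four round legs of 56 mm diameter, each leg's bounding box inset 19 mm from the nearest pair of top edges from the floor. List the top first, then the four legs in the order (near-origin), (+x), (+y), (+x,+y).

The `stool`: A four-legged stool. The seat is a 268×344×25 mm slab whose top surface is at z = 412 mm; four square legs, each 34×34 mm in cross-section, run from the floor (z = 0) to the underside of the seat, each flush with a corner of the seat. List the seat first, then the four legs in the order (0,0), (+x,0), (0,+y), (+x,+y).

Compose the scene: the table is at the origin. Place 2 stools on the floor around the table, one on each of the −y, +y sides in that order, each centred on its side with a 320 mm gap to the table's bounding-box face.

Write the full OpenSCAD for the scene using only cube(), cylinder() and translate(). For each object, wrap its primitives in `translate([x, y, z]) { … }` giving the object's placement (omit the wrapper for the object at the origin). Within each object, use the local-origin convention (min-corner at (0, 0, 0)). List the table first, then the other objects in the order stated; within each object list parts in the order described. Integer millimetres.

translate([0, 0, 716]) cube([1642, 906, 45]);
translate([47, 47, 0]) cylinder(h = 716, r = 28);
translate([1595, 47, 0]) cylinder(h = 716, r = 28);
translate([47, 859, 0]) cylinder(h = 716, r = 28);
translate([1595, 859, 0]) cylinder(h = 716, r = 28);
translate([687, -664, 0]) {
  translate([0, 0, 387]) cube([268, 344, 25]);
  cube([34, 34, 387]);
  translate([234, 0, 0]) cube([34, 34, 387]);
  translate([0, 310, 0]) cube([34, 34, 387]);
  translate([234, 310, 0]) cube([34, 34, 387]);
}
translate([687, 1226, 0]) {
  translate([0, 0, 387]) cube([268, 344, 25]);
  cube([34, 34, 387]);
  translate([234, 0, 0]) cube([34, 34, 387]);
  translate([0, 310, 0]) cube([34, 34, 387]);
  translate([234, 310, 0]) cube([34, 34, 387]);
}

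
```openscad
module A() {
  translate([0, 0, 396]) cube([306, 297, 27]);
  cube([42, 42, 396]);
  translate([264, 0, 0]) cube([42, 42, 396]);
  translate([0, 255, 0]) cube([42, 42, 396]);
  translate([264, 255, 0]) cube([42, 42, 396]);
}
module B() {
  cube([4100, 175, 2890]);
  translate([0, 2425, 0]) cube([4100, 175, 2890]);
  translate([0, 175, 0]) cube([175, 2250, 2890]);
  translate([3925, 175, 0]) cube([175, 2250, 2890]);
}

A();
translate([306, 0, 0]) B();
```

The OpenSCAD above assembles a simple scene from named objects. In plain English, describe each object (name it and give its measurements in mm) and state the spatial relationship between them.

A is a simple wooden stool: a rectangular seat 306 mm (x) by 297 mm (y), 27 mm thick, top face at z = 423 mm, on four square legs, each 42×42 mm in cross-section. The legs rest on z = 0, each flush with a corner of the seat.

B is a box-shaped house frame (walls only): outside footprint 4100×2600 mm, wall height 2890 mm, wall thickness 175 mm. The two y-facing walls run the full x-width; the two x-facing walls fit between the inner faces of the y-facing walls.

The house frame is against the stool's +x side, with their −y faces flush.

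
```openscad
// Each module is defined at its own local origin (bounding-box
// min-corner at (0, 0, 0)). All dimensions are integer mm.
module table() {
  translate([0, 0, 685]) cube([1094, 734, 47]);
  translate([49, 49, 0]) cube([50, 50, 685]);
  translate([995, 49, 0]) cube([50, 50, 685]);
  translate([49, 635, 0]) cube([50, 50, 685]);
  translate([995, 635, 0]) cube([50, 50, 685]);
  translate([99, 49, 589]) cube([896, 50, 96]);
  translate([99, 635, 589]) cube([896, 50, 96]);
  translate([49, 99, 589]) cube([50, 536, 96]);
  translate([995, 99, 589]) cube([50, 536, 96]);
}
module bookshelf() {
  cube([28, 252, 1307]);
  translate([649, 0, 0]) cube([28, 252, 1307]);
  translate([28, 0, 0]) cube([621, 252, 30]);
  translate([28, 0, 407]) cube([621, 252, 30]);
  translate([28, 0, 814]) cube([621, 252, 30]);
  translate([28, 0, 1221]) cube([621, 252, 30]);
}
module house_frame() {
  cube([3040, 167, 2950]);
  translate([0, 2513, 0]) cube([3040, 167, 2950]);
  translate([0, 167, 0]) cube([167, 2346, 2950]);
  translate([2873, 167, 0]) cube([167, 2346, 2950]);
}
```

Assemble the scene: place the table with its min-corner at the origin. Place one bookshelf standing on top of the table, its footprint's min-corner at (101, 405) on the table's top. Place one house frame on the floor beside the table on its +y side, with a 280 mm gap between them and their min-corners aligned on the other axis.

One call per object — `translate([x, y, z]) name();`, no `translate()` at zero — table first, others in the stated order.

table();
translate([101, 405, 732]) bookshelf();
translate([0, 1014, 0]) house_frame();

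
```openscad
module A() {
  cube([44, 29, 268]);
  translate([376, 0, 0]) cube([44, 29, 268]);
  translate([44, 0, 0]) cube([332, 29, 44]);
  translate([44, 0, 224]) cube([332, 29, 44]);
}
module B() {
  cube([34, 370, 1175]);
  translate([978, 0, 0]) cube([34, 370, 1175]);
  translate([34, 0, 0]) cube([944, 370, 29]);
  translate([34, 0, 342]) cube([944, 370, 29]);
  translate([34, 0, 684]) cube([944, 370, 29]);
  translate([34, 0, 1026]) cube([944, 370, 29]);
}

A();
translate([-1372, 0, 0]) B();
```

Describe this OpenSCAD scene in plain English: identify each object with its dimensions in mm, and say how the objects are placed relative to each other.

A is a picture frame with a 332×180 mm rectangular opening (x by z) and a uniform 44 mm border on every side. Frame depth is 29 mm along y. It is built from two vertical stiles running the full outside height and two horizontal rails spanning the gap between the stiles.

B is a bookshelf 1012 mm wide overall, 370 mm deep and 1175 mm tall. The two sides are 34 mm thick vertical panels. 4 horizontal shelves of 29 mm thickness span between the inner faces of the sides; the lowest shelf sits on the floor and shelves are stacked with a clear vertical gap of 313 mm between each pair.

The bookshelf is on the floor beside the picture frame on its −x side.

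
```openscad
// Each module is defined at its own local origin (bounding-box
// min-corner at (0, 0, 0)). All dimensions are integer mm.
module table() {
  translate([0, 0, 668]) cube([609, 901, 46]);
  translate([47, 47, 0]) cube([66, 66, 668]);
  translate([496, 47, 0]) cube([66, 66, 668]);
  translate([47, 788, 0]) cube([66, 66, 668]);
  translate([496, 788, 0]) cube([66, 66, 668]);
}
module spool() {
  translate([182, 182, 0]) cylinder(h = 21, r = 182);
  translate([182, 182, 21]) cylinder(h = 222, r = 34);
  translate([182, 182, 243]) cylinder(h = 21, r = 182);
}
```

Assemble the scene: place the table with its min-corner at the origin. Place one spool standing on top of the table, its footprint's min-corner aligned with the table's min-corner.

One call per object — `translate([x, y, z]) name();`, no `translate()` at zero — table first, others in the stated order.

table();
translate([0, 0, 714]) spool();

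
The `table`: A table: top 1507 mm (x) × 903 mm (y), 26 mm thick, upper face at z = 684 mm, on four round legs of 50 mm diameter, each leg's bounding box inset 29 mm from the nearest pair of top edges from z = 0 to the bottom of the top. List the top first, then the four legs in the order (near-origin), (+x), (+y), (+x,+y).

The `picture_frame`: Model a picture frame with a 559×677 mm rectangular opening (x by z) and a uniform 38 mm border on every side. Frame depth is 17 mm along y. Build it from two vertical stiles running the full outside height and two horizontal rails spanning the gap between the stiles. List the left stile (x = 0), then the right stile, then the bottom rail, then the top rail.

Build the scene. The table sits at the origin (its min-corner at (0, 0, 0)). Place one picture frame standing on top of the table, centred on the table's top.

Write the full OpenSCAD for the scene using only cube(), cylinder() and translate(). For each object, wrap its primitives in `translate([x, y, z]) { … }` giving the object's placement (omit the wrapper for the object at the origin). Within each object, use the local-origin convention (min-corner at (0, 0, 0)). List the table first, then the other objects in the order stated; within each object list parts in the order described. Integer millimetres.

translate([0, 0, 658]) cube([1507, 903, 26]);
translate([54, 54, 0]) cylinder(h = 658, r = 25);
translate([1453, 54, 0]) cylinder(h = 658, r = 25);
translate([54, 849, 0]) cylinder(h = 658, r = 25);
translate([1453, 849, 0]) cylinder(h = 658, r = 25);
translate([436, 443, 684]) {
  cube([38, 17, 753]);
  translate([597, 0, 0]) cube([38, 17, 753]);
  translate([38, 0, 0]) cube([559, 17, 38]);
  translate([38, 0, 715]) cube([559, 17, 38]);
}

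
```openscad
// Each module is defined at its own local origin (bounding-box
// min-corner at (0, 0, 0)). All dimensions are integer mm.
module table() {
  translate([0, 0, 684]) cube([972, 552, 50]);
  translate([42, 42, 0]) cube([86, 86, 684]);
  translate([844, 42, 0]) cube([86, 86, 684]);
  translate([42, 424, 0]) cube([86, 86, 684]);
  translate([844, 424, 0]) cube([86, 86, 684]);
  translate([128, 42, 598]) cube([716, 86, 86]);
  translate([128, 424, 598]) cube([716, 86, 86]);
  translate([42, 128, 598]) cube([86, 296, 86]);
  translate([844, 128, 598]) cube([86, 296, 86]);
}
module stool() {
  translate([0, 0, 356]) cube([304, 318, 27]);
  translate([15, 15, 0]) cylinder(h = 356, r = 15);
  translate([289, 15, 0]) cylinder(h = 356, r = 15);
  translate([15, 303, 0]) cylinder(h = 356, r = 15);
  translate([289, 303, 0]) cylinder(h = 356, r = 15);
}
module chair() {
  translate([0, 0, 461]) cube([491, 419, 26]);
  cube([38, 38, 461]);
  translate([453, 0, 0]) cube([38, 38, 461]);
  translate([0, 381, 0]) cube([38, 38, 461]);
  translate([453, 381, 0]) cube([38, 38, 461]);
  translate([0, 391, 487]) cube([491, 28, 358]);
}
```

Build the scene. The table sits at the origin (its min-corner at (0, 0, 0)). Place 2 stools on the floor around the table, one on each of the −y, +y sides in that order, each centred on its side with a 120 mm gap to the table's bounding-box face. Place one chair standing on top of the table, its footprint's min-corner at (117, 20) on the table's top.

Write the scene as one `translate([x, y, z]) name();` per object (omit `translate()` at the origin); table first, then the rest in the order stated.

table();
translate([334, -438, 0]) stool();
translate([334, 672, 0]) stool();
translate([117, 20, 734]) chair();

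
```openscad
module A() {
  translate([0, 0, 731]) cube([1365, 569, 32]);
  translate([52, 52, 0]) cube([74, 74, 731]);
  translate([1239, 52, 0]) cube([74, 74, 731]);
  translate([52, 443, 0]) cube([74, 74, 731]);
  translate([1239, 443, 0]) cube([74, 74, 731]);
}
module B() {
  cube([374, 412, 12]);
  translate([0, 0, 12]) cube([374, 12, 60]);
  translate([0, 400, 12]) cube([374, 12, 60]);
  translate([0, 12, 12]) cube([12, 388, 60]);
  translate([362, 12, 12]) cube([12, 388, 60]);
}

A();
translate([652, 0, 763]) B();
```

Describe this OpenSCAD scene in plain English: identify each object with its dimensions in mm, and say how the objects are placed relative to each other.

A is a table with a 1365×569 mm rectangular top, 32 mm thick, top surface at z = 763 mm, supported by four 74×74 mm square legs, each inset 52 mm from the nearest pair of top edges, running from the floor.

B is an open storage box with external size 374×412×72 mm and wall thickness 12 mm (the base is also 12 mm thick). The base covers the whole footprint; the four walls stand on the base, with the y-facing walls full-width and the x-facing walls fitting between their inner faces.

The open box is on top of the table.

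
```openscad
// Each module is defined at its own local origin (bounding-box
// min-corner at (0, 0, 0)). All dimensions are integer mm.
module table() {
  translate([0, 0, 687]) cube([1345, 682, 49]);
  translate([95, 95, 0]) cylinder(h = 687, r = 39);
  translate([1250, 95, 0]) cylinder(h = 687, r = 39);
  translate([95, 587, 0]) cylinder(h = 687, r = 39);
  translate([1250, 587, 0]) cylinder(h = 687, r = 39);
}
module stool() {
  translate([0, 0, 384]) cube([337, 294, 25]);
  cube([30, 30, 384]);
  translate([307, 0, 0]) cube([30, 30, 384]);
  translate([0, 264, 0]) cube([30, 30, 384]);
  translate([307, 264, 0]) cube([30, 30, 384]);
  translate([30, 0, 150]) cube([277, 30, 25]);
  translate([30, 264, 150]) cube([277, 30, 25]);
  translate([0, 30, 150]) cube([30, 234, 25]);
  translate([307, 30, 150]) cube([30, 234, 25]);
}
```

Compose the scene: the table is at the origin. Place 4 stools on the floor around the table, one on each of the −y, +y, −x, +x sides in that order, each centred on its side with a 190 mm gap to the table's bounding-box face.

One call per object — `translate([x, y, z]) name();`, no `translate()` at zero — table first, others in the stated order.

table();
translate([504, -484, 0]) stool();
translate([504, 872, 0]) stool();
translate([-527, 194, 0]) stool();
translate([1535, 194, 0]) stool();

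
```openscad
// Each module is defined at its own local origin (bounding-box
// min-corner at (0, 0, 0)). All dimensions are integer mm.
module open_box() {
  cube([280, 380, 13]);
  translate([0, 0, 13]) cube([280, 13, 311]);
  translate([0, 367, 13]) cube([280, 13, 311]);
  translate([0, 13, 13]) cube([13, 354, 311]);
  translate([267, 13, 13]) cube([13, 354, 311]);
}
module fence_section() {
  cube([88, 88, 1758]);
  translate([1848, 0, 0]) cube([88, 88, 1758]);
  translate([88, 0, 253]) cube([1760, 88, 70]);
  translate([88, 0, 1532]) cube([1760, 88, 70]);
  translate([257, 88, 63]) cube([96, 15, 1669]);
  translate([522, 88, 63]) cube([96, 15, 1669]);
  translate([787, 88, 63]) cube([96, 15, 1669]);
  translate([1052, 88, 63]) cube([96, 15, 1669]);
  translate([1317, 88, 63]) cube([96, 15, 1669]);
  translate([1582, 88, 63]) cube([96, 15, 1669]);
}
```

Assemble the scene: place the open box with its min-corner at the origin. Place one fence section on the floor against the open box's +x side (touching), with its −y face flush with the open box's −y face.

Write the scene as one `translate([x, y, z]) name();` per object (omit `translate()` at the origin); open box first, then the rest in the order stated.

open_box();
translate([280, 0, 0]) fence_section();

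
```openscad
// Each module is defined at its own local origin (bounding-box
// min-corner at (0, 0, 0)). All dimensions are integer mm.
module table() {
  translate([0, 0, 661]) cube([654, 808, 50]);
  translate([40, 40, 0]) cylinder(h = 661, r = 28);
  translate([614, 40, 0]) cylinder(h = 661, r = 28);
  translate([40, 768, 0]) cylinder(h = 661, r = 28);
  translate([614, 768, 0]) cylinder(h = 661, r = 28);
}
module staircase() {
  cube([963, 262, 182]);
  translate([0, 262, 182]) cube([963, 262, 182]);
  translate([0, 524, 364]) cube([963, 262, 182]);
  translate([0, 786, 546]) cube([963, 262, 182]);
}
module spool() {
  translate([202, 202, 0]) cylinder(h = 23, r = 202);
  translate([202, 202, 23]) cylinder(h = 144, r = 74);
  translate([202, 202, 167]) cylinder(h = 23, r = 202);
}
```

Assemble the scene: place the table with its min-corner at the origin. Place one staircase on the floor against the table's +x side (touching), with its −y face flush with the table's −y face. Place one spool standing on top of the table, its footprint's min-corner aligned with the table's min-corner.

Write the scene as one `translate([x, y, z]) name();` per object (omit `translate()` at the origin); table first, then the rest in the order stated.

table();
translate([654, 0, 0]) staircase();
translate([0, 0, 711]) spool();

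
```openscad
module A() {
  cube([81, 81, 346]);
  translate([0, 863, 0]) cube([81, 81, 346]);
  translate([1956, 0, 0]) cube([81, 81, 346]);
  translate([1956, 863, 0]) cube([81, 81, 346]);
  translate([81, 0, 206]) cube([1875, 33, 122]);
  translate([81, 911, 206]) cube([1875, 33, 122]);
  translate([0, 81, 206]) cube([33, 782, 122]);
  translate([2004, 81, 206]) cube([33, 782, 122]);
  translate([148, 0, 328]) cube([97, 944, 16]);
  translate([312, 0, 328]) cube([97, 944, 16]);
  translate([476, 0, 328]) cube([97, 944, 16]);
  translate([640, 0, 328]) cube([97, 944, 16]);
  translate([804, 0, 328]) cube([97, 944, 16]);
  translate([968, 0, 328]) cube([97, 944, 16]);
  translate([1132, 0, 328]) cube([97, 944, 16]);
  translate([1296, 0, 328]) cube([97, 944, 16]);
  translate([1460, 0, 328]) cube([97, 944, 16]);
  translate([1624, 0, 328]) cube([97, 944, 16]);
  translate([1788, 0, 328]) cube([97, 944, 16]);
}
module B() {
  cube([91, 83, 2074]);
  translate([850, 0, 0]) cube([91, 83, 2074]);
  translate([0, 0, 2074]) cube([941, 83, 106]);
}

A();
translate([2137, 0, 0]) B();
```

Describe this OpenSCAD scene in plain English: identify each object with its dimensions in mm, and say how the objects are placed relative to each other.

A is a bed frame 2037 mm long (x) by 944 mm wide (y). Four 81×81 mm corner posts, 346 mm tall, at the corners of the footprint. Four rails of 33 mm thickness and 122 mm height run between adjacent posts with their undersides at z = 206 mm, their outer faces flush with the outside of the frame (the two x-running rails run between the posts' inner faces; the two y-running rails run between the posts' inner faces). 11 slats, each 97 mm wide (x) and 16 mm thick, lie across the top of the two x-running rails, running the full 944 mm width of the frame in y; the slats are evenly spaced along x between the inner faces of the end posts with equal gaps (rounded down to the nearest mm) at the −x end and between each pair — any rounding remainder accumulates at the +x end.

B is a rectangular door frame: two vertical jambs of 91×83 mm section, 2074 mm tall, with a clear opening 759 mm wide between their inner faces. A header 106 mm tall and 83 mm deep lies on top of the jambs and spans the full outside width.

The door frame is on the floor beside the bed frame on its +x side.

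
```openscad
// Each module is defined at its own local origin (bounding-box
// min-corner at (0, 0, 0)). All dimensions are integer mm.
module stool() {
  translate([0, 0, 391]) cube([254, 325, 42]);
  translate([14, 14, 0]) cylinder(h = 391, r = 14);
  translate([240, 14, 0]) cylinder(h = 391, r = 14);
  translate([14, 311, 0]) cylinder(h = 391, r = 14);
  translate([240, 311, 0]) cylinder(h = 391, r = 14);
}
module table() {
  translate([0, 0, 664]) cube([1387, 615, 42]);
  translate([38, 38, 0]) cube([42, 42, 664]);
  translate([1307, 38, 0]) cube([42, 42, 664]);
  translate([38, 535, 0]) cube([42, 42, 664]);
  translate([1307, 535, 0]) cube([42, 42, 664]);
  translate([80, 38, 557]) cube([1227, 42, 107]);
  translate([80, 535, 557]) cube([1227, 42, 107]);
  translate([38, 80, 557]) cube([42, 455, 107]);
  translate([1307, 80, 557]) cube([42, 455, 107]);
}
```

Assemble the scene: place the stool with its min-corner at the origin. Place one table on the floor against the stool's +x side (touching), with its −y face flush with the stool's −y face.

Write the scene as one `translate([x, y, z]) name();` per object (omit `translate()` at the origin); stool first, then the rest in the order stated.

stool();
translate([254, 0, 0]) table();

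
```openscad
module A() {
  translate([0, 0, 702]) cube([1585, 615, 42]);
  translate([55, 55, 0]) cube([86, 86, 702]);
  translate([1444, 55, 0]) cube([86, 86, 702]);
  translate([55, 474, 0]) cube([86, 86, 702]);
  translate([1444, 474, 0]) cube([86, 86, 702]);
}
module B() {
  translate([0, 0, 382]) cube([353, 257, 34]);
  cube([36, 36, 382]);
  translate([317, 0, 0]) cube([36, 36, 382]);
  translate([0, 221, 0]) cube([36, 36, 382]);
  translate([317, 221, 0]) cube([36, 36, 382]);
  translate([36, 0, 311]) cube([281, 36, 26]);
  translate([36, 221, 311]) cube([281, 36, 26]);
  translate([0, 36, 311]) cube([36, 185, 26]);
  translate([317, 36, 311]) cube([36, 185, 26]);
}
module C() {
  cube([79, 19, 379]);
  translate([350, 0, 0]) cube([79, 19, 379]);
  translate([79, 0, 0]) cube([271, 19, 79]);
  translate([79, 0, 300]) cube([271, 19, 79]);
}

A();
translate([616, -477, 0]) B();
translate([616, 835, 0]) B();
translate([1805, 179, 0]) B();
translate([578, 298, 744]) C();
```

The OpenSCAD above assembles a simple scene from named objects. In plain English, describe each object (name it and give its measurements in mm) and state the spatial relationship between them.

A is a table with a 1585×615 mm rectangular top, 42 mm thick, top surface at z = 744 mm, supported by four 86×86 mm square legs, each inset 55 mm from the nearest pair of top edges, running from the floor.

B is a simple wooden stool: a rectangular seat 353 mm (x) by 257 mm (y), 34 mm thick, top face at z = 416 mm, on four square legs, each 36×36 mm in cross-section. The legs rest on z = 0, each flush with a corner of the seat. Four stretchers, 36 mm wide and 26 mm tall, connect adjacent legs with their undersides at z = 311 mm, each running between the inner faces of the legs it joins and aligned with the legs' outer faces on the other axis.

C is a rectangular picture frame lying in the x–z plane (depth along y). The opening is 271 mm wide (x) by 221 mm tall (z), surrounded by a border 79 mm wide on all four sides. The frame is 19 mm deep and is made of two full-height vertical stiles with two horizontal rails fitted between them.

Three stools sit around the table at the −y, +y, +x sides. The picture frame is on top of the table, centred.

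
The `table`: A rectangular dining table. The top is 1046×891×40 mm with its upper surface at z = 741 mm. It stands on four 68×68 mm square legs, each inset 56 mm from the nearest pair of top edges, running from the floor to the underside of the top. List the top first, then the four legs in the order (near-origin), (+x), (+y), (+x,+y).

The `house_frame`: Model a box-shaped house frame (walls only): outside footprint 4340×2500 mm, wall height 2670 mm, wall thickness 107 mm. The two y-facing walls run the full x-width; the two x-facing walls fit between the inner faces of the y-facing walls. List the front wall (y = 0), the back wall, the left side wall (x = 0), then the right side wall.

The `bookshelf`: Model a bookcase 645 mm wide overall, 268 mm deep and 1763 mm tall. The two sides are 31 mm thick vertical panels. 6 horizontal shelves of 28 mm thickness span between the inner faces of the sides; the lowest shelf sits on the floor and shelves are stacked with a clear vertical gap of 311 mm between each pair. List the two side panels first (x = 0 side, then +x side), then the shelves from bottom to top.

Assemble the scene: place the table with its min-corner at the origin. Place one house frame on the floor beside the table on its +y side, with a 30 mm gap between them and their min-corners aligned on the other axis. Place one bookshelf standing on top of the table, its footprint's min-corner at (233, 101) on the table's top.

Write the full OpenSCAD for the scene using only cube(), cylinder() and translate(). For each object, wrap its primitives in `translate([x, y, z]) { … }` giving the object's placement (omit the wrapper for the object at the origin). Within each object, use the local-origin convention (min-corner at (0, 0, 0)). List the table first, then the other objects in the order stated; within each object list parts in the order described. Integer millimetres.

translate([0, 0, 701]) cube([1046, 891, 40]);
translate([56, 56, 0]) cube([68, 68, 701]);
translate([922, 56, 0]) cube([68, 68, 701]);
translate([56, 767, 0]) cube([68, 68, 701]);
translate([922, 767, 0]) cube([68, 68, 701]);
translate([0, 921, 0]) {
  cube([4340, 107, 2670]);
  translate([0, 2393, 0]) cube([4340, 107, 2670]);
  translate([0, 107, 0]) cube([107, 2286, 2670]);
  translate([4233, 107, 0]) cube([107, 2286, 2670]);
}
translate([233, 101, 741]) {
  cube([31, 268, 1763]);
  translate([614, 0, 0]) cube([31, 268, 1763]);
  translate([31, 0, 0]) cube([583, 268, 28]);
  translate([31, 0, 339]) cube([583, 268, 28]);
  translate([31, 0, 678]) cube([583, 268, 28]);
  translate([31, 0, 1017]) cube([583, 268, 28]);
  translate([31, 0, 1356]) cube([583, 268, 28]);
  translate([31, 0, 1695]) cube([583, 268, 28]);
}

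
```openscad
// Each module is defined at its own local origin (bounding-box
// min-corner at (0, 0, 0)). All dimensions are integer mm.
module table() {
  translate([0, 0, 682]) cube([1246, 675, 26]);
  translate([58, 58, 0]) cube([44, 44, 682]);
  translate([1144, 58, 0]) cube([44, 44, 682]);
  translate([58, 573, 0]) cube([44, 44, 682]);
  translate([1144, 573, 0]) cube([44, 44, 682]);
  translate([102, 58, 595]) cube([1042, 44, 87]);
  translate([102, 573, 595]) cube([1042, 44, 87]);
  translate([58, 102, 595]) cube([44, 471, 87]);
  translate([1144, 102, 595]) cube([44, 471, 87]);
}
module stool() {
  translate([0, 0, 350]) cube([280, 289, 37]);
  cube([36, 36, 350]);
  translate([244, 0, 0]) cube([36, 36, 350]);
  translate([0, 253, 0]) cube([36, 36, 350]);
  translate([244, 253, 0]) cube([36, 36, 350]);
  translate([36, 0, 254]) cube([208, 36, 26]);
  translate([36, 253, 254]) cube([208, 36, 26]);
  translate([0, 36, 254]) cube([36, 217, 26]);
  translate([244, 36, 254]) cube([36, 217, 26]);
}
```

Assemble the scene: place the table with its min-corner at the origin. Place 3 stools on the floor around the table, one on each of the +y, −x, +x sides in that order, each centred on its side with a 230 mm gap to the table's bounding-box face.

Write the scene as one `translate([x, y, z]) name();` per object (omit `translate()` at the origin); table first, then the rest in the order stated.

table();
translate([483, 905, 0]) stool();
translate([-510, 193, 0]) stool();
translate([1476, 193, 0]) stool();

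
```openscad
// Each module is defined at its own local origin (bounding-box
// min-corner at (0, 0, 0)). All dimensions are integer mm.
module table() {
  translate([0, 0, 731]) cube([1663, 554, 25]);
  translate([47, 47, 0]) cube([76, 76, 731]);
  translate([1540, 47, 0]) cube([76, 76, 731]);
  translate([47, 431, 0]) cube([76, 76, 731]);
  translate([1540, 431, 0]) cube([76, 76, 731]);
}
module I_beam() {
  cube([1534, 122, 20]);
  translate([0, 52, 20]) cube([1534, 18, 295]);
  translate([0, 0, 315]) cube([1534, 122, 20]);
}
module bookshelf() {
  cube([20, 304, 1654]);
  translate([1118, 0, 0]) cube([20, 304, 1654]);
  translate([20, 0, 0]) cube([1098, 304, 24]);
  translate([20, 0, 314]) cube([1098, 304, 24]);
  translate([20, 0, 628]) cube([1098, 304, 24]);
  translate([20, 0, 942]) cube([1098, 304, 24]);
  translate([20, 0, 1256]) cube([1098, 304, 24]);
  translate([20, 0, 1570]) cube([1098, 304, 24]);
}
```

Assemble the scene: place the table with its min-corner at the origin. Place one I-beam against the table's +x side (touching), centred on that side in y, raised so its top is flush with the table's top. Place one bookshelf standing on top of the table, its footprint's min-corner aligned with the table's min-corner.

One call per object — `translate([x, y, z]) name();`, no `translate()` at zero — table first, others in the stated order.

table();
translate([1663, 216, 421]) I_beam();
translate([0, 0, 756]) bookshelf();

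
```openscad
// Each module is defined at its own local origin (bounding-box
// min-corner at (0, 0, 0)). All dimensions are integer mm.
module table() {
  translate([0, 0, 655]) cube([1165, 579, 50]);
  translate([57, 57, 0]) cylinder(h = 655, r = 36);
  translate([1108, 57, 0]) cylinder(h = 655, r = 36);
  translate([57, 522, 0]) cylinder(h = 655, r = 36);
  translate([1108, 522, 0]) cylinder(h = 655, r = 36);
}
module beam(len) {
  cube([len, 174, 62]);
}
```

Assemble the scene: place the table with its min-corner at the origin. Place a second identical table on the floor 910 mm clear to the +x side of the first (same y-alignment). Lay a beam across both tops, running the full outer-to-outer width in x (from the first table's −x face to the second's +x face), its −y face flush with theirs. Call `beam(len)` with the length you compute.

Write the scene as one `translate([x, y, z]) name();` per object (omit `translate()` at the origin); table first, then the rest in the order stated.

table();
translate([2075, 0, 0]) table();
translate([0, 0, 705]) beam(3240);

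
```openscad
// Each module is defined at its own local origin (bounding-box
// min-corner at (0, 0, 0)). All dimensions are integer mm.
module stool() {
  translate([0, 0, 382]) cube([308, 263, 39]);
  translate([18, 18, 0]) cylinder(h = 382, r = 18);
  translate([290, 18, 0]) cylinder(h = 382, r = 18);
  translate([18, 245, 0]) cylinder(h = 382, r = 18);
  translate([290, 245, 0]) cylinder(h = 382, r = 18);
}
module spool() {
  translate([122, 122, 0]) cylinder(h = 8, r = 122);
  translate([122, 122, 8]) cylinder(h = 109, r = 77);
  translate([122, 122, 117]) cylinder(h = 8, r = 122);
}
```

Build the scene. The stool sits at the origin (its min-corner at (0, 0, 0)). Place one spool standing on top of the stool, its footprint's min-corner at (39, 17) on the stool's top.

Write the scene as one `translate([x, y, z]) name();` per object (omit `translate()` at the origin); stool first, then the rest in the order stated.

stool();
translate([39, 17, 421]) spool();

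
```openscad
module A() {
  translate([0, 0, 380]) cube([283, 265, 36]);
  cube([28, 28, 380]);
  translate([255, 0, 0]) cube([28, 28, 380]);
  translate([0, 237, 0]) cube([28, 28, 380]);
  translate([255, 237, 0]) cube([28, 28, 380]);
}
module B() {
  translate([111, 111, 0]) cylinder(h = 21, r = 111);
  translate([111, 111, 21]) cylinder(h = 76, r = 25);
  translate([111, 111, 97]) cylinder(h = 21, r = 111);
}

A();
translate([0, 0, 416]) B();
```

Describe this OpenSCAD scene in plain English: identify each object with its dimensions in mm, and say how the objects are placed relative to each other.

A is a four-legged stool. The seat is a 283×265×36 mm slab whose top surface is at z = 416 mm; four square legs, each 28×28 mm in cross-section, run from the floor (z = 0) to the underside of the seat, each flush with a corner of the seat.

B is a spool: two coaxial disc flanges of radius 111 mm and thickness 21 mm, joined by a core cylinder of radius 25 mm and height 76 mm. The lower flange rests on z = 0 and the three cylinders share a vertical axis.

The spool is on top of the stool.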